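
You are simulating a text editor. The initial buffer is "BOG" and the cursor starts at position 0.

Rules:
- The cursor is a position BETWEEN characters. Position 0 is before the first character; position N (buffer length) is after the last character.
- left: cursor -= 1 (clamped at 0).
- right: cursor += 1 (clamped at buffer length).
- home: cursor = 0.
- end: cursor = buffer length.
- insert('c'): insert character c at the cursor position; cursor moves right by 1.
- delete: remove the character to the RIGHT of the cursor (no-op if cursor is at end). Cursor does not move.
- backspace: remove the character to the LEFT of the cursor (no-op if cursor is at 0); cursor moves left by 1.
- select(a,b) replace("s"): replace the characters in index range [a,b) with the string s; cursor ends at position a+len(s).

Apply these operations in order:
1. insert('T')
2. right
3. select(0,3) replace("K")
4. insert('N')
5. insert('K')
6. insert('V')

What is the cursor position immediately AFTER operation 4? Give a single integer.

Answer: 2

Derivation:
After op 1 (insert('T')): buf='TBOG' cursor=1
After op 2 (right): buf='TBOG' cursor=2
After op 3 (select(0,3) replace("K")): buf='KG' cursor=1
After op 4 (insert('N')): buf='KNG' cursor=2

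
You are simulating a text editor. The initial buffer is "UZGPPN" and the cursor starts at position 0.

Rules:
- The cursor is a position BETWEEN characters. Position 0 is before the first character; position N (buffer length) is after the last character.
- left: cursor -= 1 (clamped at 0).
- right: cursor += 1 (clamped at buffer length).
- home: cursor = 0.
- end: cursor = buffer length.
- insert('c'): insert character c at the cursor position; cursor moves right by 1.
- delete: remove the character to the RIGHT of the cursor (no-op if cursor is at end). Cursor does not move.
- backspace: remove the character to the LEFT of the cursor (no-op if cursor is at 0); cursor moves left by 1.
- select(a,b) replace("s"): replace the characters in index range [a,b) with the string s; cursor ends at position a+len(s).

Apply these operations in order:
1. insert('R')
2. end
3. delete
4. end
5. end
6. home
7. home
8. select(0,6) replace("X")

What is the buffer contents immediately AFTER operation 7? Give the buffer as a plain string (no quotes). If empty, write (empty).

After op 1 (insert('R')): buf='RUZGPPN' cursor=1
After op 2 (end): buf='RUZGPPN' cursor=7
After op 3 (delete): buf='RUZGPPN' cursor=7
After op 4 (end): buf='RUZGPPN' cursor=7
After op 5 (end): buf='RUZGPPN' cursor=7
After op 6 (home): buf='RUZGPPN' cursor=0
After op 7 (home): buf='RUZGPPN' cursor=0

Answer: RUZGPPN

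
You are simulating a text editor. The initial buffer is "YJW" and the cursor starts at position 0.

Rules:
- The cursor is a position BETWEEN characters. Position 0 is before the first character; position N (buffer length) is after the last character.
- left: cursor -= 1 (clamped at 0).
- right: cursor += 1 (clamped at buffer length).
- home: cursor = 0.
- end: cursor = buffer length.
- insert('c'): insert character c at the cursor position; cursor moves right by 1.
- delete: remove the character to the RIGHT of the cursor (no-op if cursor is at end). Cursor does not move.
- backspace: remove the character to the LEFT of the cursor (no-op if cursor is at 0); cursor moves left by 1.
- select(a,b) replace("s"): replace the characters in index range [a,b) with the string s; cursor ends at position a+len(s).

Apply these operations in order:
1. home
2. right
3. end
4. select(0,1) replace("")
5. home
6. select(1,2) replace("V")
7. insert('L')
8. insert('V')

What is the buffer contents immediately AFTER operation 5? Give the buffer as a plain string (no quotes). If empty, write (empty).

After op 1 (home): buf='YJW' cursor=0
After op 2 (right): buf='YJW' cursor=1
After op 3 (end): buf='YJW' cursor=3
After op 4 (select(0,1) replace("")): buf='JW' cursor=0
After op 5 (home): buf='JW' cursor=0

Answer: JW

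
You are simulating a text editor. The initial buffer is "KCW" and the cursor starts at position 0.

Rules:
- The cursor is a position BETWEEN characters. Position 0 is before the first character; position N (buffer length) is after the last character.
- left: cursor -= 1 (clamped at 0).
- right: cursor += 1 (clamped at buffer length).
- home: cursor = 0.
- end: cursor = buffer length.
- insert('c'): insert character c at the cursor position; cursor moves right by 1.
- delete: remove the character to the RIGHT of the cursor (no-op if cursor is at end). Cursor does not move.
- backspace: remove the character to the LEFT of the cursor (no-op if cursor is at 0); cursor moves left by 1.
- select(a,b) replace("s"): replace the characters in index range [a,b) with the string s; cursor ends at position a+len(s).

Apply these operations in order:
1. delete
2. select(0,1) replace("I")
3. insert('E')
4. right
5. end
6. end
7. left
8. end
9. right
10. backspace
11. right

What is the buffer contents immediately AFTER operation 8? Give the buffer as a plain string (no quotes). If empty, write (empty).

After op 1 (delete): buf='CW' cursor=0
After op 2 (select(0,1) replace("I")): buf='IW' cursor=1
After op 3 (insert('E')): buf='IEW' cursor=2
After op 4 (right): buf='IEW' cursor=3
After op 5 (end): buf='IEW' cursor=3
After op 6 (end): buf='IEW' cursor=3
After op 7 (left): buf='IEW' cursor=2
After op 8 (end): buf='IEW' cursor=3

Answer: IEW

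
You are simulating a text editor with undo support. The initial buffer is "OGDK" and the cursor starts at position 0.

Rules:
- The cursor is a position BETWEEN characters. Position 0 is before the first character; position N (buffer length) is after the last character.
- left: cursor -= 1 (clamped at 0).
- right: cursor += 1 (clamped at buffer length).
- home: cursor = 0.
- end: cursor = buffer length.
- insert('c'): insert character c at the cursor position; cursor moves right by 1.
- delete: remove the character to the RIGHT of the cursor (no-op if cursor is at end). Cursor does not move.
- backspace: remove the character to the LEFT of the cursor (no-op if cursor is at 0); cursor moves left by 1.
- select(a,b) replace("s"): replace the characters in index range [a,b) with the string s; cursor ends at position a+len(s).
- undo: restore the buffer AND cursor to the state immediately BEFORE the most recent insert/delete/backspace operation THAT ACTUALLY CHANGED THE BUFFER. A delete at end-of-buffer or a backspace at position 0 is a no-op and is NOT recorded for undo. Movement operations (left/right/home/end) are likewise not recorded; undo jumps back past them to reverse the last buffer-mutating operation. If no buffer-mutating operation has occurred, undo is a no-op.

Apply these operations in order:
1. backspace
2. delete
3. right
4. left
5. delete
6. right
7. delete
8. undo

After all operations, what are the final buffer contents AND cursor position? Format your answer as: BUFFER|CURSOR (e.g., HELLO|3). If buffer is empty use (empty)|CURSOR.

Answer: DK|1

Derivation:
After op 1 (backspace): buf='OGDK' cursor=0
After op 2 (delete): buf='GDK' cursor=0
After op 3 (right): buf='GDK' cursor=1
After op 4 (left): buf='GDK' cursor=0
After op 5 (delete): buf='DK' cursor=0
After op 6 (right): buf='DK' cursor=1
After op 7 (delete): buf='D' cursor=1
After op 8 (undo): buf='DK' cursor=1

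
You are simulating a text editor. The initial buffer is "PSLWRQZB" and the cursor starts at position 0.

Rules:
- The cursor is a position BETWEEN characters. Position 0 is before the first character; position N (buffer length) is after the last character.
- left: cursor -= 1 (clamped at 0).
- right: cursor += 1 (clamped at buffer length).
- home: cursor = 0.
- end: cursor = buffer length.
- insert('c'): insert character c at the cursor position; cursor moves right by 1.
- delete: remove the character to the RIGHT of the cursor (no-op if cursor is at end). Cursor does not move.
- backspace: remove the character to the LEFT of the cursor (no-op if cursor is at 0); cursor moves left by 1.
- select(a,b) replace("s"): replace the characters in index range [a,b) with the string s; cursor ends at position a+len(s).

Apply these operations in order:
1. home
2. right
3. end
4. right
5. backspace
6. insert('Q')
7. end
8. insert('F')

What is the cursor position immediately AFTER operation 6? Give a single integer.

After op 1 (home): buf='PSLWRQZB' cursor=0
After op 2 (right): buf='PSLWRQZB' cursor=1
After op 3 (end): buf='PSLWRQZB' cursor=8
After op 4 (right): buf='PSLWRQZB' cursor=8
After op 5 (backspace): buf='PSLWRQZ' cursor=7
After op 6 (insert('Q')): buf='PSLWRQZQ' cursor=8

Answer: 8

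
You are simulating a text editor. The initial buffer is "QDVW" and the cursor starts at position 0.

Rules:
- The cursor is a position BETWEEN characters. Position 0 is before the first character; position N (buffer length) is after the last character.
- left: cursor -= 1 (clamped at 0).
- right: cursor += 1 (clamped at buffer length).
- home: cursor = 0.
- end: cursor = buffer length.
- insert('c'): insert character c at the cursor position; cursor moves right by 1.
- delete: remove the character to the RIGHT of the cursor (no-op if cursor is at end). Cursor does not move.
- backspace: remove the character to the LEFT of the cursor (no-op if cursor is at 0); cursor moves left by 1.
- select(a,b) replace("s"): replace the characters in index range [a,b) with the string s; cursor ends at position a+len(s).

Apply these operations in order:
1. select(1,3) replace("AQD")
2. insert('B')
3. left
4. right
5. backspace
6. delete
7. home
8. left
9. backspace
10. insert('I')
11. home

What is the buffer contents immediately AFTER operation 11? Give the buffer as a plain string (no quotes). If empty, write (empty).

After op 1 (select(1,3) replace("AQD")): buf='QAQDW' cursor=4
After op 2 (insert('B')): buf='QAQDBW' cursor=5
After op 3 (left): buf='QAQDBW' cursor=4
After op 4 (right): buf='QAQDBW' cursor=5
After op 5 (backspace): buf='QAQDW' cursor=4
After op 6 (delete): buf='QAQD' cursor=4
After op 7 (home): buf='QAQD' cursor=0
After op 8 (left): buf='QAQD' cursor=0
After op 9 (backspace): buf='QAQD' cursor=0
After op 10 (insert('I')): buf='IQAQD' cursor=1
After op 11 (home): buf='IQAQD' cursor=0

Answer: IQAQD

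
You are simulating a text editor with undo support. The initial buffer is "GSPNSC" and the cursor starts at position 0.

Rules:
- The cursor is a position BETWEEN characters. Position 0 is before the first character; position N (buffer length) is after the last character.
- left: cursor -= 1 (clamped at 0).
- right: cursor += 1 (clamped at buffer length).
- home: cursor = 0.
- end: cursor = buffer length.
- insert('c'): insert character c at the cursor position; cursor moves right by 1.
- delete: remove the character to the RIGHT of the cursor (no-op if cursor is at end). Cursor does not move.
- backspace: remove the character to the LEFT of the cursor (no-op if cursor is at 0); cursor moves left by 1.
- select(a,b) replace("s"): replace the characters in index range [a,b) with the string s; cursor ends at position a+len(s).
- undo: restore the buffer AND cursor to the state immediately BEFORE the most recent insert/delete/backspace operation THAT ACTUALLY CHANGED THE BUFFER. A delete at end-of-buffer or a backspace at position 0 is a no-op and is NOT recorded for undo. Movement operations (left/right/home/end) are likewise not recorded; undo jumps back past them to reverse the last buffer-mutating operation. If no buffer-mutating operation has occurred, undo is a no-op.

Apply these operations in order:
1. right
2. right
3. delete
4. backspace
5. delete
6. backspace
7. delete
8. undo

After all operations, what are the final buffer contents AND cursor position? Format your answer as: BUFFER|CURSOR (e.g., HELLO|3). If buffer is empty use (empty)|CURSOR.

After op 1 (right): buf='GSPNSC' cursor=1
After op 2 (right): buf='GSPNSC' cursor=2
After op 3 (delete): buf='GSNSC' cursor=2
After op 4 (backspace): buf='GNSC' cursor=1
After op 5 (delete): buf='GSC' cursor=1
After op 6 (backspace): buf='SC' cursor=0
After op 7 (delete): buf='C' cursor=0
After op 8 (undo): buf='SC' cursor=0

Answer: SC|0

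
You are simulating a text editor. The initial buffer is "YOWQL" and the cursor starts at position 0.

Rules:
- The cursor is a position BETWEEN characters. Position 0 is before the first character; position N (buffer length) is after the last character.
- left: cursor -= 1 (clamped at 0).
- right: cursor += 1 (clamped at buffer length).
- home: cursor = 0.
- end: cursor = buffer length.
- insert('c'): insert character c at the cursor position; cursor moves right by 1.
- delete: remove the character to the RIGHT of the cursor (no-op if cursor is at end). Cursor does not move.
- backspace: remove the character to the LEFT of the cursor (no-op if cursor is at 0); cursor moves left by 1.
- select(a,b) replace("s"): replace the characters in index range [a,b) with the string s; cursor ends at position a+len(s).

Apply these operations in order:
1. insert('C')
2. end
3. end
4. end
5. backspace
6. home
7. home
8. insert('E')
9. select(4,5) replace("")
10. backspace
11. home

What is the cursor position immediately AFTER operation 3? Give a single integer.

After op 1 (insert('C')): buf='CYOWQL' cursor=1
After op 2 (end): buf='CYOWQL' cursor=6
After op 3 (end): buf='CYOWQL' cursor=6

Answer: 6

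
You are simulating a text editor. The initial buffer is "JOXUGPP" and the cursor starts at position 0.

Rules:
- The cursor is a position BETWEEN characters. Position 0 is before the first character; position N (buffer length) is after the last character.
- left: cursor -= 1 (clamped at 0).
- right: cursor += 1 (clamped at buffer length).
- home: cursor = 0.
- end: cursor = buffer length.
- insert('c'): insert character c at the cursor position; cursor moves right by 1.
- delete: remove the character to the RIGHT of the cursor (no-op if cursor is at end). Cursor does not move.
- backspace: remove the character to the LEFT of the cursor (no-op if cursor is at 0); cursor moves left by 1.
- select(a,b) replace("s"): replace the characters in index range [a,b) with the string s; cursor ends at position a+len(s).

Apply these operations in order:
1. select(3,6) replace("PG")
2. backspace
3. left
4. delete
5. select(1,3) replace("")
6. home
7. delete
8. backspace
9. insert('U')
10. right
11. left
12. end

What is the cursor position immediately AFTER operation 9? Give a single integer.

Answer: 1

Derivation:
After op 1 (select(3,6) replace("PG")): buf='JOXPGP' cursor=5
After op 2 (backspace): buf='JOXPP' cursor=4
After op 3 (left): buf='JOXPP' cursor=3
After op 4 (delete): buf='JOXP' cursor=3
After op 5 (select(1,3) replace("")): buf='JP' cursor=1
After op 6 (home): buf='JP' cursor=0
After op 7 (delete): buf='P' cursor=0
After op 8 (backspace): buf='P' cursor=0
After op 9 (insert('U')): buf='UP' cursor=1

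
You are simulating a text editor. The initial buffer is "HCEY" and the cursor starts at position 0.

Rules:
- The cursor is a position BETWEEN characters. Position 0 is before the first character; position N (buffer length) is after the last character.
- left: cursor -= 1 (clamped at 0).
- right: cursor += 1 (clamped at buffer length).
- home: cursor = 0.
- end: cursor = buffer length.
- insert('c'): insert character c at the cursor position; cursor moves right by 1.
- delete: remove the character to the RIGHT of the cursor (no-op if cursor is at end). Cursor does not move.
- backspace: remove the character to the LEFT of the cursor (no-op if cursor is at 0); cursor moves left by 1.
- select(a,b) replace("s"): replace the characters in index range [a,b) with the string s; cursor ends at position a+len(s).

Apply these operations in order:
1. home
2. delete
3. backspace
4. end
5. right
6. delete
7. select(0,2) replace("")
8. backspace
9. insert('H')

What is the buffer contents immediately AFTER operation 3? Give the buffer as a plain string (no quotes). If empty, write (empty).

Answer: CEY

Derivation:
After op 1 (home): buf='HCEY' cursor=0
After op 2 (delete): buf='CEY' cursor=0
After op 3 (backspace): buf='CEY' cursor=0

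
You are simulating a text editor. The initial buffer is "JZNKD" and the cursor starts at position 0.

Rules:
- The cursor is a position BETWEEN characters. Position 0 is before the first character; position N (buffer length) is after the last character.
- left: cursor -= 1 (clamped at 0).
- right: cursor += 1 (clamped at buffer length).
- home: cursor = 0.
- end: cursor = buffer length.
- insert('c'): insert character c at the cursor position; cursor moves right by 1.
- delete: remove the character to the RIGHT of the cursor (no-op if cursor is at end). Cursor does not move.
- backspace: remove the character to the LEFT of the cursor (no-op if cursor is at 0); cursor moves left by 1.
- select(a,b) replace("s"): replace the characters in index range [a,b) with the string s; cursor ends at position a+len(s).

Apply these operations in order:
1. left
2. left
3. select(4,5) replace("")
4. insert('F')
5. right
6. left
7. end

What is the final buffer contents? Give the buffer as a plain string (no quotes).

After op 1 (left): buf='JZNKD' cursor=0
After op 2 (left): buf='JZNKD' cursor=0
After op 3 (select(4,5) replace("")): buf='JZNK' cursor=4
After op 4 (insert('F')): buf='JZNKF' cursor=5
After op 5 (right): buf='JZNKF' cursor=5
After op 6 (left): buf='JZNKF' cursor=4
After op 7 (end): buf='JZNKF' cursor=5

Answer: JZNKF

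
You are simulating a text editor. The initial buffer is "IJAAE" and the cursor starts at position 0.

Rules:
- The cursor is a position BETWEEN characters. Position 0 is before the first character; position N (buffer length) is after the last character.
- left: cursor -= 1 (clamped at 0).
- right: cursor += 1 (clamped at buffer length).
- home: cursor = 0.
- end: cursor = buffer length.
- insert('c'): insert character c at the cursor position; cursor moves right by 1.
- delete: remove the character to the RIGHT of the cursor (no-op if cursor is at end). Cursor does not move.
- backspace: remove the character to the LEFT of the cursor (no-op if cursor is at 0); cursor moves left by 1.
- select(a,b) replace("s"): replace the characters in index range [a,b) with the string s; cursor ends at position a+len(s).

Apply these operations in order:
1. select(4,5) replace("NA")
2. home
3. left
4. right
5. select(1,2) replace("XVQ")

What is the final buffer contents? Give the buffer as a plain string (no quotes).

After op 1 (select(4,5) replace("NA")): buf='IJAANA' cursor=6
After op 2 (home): buf='IJAANA' cursor=0
After op 3 (left): buf='IJAANA' cursor=0
After op 4 (right): buf='IJAANA' cursor=1
After op 5 (select(1,2) replace("XVQ")): buf='IXVQAANA' cursor=4

Answer: IXVQAANA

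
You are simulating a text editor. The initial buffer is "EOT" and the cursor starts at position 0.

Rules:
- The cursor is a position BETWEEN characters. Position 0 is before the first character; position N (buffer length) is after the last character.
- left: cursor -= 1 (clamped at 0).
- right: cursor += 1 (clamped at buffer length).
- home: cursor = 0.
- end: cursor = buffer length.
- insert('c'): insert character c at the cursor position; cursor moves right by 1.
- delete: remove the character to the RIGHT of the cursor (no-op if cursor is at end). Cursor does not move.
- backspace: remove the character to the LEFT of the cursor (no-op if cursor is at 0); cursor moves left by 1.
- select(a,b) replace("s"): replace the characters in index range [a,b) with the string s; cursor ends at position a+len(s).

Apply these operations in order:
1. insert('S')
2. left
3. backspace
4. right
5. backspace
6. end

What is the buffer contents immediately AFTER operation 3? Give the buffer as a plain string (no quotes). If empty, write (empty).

After op 1 (insert('S')): buf='SEOT' cursor=1
After op 2 (left): buf='SEOT' cursor=0
After op 3 (backspace): buf='SEOT' cursor=0

Answer: SEOT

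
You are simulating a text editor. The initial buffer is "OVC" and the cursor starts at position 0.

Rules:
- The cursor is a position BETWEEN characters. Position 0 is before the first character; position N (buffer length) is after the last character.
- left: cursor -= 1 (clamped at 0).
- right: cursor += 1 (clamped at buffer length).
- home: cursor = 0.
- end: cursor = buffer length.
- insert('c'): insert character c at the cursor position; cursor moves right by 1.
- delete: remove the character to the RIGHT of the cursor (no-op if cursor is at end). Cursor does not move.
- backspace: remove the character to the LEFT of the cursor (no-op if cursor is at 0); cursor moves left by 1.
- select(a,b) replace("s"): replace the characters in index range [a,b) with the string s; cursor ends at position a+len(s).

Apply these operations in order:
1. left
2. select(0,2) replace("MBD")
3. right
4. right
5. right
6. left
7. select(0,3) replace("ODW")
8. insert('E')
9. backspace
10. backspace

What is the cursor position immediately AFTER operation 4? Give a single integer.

After op 1 (left): buf='OVC' cursor=0
After op 2 (select(0,2) replace("MBD")): buf='MBDC' cursor=3
After op 3 (right): buf='MBDC' cursor=4
After op 4 (right): buf='MBDC' cursor=4

Answer: 4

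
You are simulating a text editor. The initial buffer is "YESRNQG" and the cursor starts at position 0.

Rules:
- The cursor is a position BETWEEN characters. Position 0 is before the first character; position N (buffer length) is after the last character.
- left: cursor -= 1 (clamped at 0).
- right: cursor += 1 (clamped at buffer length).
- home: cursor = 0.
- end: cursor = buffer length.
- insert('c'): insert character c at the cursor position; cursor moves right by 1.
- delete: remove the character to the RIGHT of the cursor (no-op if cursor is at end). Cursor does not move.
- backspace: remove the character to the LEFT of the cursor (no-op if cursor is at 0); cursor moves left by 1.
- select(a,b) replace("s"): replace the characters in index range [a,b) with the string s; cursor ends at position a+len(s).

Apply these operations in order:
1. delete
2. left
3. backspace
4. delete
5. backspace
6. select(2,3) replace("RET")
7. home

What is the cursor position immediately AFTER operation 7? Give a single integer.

Answer: 0

Derivation:
After op 1 (delete): buf='ESRNQG' cursor=0
After op 2 (left): buf='ESRNQG' cursor=0
After op 3 (backspace): buf='ESRNQG' cursor=0
After op 4 (delete): buf='SRNQG' cursor=0
After op 5 (backspace): buf='SRNQG' cursor=0
After op 6 (select(2,3) replace("RET")): buf='SRRETQG' cursor=5
After op 7 (home): buf='SRRETQG' cursor=0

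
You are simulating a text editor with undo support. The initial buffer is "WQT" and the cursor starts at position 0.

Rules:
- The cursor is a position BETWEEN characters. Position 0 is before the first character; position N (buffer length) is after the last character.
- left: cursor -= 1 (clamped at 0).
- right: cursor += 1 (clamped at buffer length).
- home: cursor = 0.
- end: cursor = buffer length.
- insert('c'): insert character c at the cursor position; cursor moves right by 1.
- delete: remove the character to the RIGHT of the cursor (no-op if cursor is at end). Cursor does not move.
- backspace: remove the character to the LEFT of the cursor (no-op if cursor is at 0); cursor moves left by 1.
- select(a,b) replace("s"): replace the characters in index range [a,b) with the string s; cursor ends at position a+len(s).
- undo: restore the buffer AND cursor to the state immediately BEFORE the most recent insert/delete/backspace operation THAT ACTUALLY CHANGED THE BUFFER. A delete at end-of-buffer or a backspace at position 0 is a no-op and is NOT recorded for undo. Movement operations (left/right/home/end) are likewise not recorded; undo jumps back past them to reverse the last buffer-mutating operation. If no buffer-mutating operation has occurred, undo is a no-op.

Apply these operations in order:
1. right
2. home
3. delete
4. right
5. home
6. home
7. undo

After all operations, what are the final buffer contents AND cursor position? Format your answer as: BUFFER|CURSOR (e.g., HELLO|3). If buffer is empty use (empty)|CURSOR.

After op 1 (right): buf='WQT' cursor=1
After op 2 (home): buf='WQT' cursor=0
After op 3 (delete): buf='QT' cursor=0
After op 4 (right): buf='QT' cursor=1
After op 5 (home): buf='QT' cursor=0
After op 6 (home): buf='QT' cursor=0
After op 7 (undo): buf='WQT' cursor=0

Answer: WQT|0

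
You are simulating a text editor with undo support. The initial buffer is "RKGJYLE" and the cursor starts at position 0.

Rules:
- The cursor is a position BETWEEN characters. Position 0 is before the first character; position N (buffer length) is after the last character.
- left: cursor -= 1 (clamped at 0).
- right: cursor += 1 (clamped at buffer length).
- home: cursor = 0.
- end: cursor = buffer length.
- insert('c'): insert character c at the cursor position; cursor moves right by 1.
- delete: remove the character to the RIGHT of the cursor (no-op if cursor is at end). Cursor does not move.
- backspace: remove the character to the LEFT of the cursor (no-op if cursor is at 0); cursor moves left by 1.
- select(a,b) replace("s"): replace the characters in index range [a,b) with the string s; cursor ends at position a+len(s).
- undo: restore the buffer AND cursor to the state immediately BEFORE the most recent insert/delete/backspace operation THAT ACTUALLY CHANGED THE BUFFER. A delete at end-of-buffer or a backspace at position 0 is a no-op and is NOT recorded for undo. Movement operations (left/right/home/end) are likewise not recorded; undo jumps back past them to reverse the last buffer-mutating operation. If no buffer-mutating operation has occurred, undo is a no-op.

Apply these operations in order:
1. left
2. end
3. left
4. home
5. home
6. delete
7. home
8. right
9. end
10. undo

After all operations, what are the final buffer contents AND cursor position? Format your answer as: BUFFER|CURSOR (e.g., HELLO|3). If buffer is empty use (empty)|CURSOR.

Answer: RKGJYLE|0

Derivation:
After op 1 (left): buf='RKGJYLE' cursor=0
After op 2 (end): buf='RKGJYLE' cursor=7
After op 3 (left): buf='RKGJYLE' cursor=6
After op 4 (home): buf='RKGJYLE' cursor=0
After op 5 (home): buf='RKGJYLE' cursor=0
After op 6 (delete): buf='KGJYLE' cursor=0
After op 7 (home): buf='KGJYLE' cursor=0
After op 8 (right): buf='KGJYLE' cursor=1
After op 9 (end): buf='KGJYLE' cursor=6
After op 10 (undo): buf='RKGJYLE' cursor=0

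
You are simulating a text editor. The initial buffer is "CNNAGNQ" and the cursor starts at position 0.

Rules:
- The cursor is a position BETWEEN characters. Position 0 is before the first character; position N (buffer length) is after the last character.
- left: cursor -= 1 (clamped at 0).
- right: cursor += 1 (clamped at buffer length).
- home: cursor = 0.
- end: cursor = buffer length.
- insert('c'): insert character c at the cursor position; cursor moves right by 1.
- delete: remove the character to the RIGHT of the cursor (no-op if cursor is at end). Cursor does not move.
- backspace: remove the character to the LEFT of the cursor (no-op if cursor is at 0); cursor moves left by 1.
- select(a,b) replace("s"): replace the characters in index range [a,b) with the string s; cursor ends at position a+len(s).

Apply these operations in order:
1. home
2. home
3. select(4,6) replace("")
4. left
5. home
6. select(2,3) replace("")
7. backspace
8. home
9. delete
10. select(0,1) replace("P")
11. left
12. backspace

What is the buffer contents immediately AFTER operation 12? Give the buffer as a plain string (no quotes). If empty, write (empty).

Answer: PQ

Derivation:
After op 1 (home): buf='CNNAGNQ' cursor=0
After op 2 (home): buf='CNNAGNQ' cursor=0
After op 3 (select(4,6) replace("")): buf='CNNAQ' cursor=4
After op 4 (left): buf='CNNAQ' cursor=3
After op 5 (home): buf='CNNAQ' cursor=0
After op 6 (select(2,3) replace("")): buf='CNAQ' cursor=2
After op 7 (backspace): buf='CAQ' cursor=1
After op 8 (home): buf='CAQ' cursor=0
After op 9 (delete): buf='AQ' cursor=0
After op 10 (select(0,1) replace("P")): buf='PQ' cursor=1
After op 11 (left): buf='PQ' cursor=0
After op 12 (backspace): buf='PQ' cursor=0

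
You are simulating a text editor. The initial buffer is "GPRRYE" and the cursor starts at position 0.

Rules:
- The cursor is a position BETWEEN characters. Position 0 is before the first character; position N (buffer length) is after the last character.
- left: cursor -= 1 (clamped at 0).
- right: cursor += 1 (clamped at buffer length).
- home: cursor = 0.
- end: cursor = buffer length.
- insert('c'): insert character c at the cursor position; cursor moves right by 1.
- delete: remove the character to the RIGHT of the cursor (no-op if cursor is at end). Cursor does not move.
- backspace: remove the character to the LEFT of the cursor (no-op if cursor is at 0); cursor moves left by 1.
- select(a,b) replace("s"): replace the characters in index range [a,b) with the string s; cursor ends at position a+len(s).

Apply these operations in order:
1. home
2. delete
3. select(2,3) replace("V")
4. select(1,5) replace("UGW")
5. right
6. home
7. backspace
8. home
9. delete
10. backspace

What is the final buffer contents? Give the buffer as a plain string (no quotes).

Answer: UGW

Derivation:
After op 1 (home): buf='GPRRYE' cursor=0
After op 2 (delete): buf='PRRYE' cursor=0
After op 3 (select(2,3) replace("V")): buf='PRVYE' cursor=3
After op 4 (select(1,5) replace("UGW")): buf='PUGW' cursor=4
After op 5 (right): buf='PUGW' cursor=4
After op 6 (home): buf='PUGW' cursor=0
After op 7 (backspace): buf='PUGW' cursor=0
After op 8 (home): buf='PUGW' cursor=0
After op 9 (delete): buf='UGW' cursor=0
After op 10 (backspace): buf='UGW' cursor=0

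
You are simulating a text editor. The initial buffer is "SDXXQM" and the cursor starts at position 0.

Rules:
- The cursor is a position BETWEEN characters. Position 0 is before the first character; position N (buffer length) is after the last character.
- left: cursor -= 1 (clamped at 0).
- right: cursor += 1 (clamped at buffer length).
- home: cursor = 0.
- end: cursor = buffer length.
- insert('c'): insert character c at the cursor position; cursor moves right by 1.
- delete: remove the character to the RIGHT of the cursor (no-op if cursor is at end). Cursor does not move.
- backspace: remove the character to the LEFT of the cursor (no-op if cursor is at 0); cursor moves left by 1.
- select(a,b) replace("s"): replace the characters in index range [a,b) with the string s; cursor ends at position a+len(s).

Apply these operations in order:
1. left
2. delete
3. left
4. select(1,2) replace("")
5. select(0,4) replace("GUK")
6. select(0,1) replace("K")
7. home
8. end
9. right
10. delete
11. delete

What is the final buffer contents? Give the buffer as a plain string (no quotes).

Answer: KUK

Derivation:
After op 1 (left): buf='SDXXQM' cursor=0
After op 2 (delete): buf='DXXQM' cursor=0
After op 3 (left): buf='DXXQM' cursor=0
After op 4 (select(1,2) replace("")): buf='DXQM' cursor=1
After op 5 (select(0,4) replace("GUK")): buf='GUK' cursor=3
After op 6 (select(0,1) replace("K")): buf='KUK' cursor=1
After op 7 (home): buf='KUK' cursor=0
After op 8 (end): buf='KUK' cursor=3
After op 9 (right): buf='KUK' cursor=3
After op 10 (delete): buf='KUK' cursor=3
After op 11 (delete): buf='KUK' cursor=3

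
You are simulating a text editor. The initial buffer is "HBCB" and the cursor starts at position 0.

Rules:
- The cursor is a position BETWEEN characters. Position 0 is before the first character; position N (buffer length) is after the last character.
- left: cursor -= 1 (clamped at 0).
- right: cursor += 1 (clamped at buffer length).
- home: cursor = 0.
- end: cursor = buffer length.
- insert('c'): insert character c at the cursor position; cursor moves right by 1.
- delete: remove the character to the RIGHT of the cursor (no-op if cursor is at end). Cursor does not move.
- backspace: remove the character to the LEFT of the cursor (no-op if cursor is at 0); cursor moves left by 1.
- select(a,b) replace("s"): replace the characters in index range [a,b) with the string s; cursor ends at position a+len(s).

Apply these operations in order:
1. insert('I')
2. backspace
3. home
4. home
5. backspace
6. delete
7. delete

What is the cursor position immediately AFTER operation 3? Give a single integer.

After op 1 (insert('I')): buf='IHBCB' cursor=1
After op 2 (backspace): buf='HBCB' cursor=0
After op 3 (home): buf='HBCB' cursor=0

Answer: 0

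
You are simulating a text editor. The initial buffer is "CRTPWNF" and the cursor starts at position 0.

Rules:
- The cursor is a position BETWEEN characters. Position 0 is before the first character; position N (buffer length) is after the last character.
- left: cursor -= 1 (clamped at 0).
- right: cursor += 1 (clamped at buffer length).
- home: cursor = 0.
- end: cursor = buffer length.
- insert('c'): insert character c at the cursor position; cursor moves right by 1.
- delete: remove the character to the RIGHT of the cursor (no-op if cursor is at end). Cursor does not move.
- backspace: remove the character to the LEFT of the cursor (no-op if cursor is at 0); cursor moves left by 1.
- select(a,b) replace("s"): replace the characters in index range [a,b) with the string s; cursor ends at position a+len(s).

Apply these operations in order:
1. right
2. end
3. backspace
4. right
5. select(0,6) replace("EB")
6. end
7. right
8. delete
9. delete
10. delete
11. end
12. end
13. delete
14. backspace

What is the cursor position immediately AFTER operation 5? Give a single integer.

Answer: 2

Derivation:
After op 1 (right): buf='CRTPWNF' cursor=1
After op 2 (end): buf='CRTPWNF' cursor=7
After op 3 (backspace): buf='CRTPWN' cursor=6
After op 4 (right): buf='CRTPWN' cursor=6
After op 5 (select(0,6) replace("EB")): buf='EB' cursor=2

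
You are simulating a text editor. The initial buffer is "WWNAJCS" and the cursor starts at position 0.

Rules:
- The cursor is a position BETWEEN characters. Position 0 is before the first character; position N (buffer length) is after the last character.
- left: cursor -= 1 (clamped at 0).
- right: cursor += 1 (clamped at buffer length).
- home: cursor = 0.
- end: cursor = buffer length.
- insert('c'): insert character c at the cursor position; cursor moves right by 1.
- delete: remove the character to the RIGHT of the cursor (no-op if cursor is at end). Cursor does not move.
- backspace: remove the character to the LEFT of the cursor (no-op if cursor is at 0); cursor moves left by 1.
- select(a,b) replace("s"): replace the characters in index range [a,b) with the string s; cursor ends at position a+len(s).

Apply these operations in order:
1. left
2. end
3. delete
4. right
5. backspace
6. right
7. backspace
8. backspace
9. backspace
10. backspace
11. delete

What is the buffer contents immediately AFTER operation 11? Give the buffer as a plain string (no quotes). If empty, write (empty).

After op 1 (left): buf='WWNAJCS' cursor=0
After op 2 (end): buf='WWNAJCS' cursor=7
After op 3 (delete): buf='WWNAJCS' cursor=7
After op 4 (right): buf='WWNAJCS' cursor=7
After op 5 (backspace): buf='WWNAJC' cursor=6
After op 6 (right): buf='WWNAJC' cursor=6
After op 7 (backspace): buf='WWNAJ' cursor=5
After op 8 (backspace): buf='WWNA' cursor=4
After op 9 (backspace): buf='WWN' cursor=3
After op 10 (backspace): buf='WW' cursor=2
After op 11 (delete): buf='WW' cursor=2

Answer: WW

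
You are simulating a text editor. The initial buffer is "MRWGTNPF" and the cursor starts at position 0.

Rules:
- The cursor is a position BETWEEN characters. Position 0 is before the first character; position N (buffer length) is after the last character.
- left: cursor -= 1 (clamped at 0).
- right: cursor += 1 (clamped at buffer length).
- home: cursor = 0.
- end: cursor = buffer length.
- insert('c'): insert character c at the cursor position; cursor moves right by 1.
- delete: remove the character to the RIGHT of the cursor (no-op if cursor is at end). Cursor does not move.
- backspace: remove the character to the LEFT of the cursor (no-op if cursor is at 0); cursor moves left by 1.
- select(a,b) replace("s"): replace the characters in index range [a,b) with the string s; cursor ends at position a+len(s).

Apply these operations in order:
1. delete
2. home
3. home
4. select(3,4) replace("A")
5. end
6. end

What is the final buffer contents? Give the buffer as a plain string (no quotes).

After op 1 (delete): buf='RWGTNPF' cursor=0
After op 2 (home): buf='RWGTNPF' cursor=0
After op 3 (home): buf='RWGTNPF' cursor=0
After op 4 (select(3,4) replace("A")): buf='RWGANPF' cursor=4
After op 5 (end): buf='RWGANPF' cursor=7
After op 6 (end): buf='RWGANPF' cursor=7

Answer: RWGANPF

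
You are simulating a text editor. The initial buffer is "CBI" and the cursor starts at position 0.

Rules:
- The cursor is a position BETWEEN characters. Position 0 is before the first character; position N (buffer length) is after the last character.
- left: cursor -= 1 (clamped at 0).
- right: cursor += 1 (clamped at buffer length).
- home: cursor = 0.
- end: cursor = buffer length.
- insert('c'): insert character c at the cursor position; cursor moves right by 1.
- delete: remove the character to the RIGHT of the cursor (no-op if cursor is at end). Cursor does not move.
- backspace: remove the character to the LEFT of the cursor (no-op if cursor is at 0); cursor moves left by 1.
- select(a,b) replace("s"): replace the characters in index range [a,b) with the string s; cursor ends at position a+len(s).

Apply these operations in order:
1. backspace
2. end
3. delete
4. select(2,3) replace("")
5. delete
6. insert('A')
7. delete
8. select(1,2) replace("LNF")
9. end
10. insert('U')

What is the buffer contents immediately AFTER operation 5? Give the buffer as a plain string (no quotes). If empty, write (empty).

After op 1 (backspace): buf='CBI' cursor=0
After op 2 (end): buf='CBI' cursor=3
After op 3 (delete): buf='CBI' cursor=3
After op 4 (select(2,3) replace("")): buf='CB' cursor=2
After op 5 (delete): buf='CB' cursor=2

Answer: CB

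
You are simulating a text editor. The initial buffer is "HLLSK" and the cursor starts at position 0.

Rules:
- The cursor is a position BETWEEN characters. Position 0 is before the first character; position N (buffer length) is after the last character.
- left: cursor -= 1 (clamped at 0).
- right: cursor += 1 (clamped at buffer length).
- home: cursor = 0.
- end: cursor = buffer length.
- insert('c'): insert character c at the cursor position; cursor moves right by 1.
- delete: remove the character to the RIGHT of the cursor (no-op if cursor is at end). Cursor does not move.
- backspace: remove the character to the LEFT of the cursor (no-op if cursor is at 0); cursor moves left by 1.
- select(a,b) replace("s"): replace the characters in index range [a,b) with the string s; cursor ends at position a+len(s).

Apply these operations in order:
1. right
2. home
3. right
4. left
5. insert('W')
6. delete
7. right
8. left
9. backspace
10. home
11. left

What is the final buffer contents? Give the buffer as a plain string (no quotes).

After op 1 (right): buf='HLLSK' cursor=1
After op 2 (home): buf='HLLSK' cursor=0
After op 3 (right): buf='HLLSK' cursor=1
After op 4 (left): buf='HLLSK' cursor=0
After op 5 (insert('W')): buf='WHLLSK' cursor=1
After op 6 (delete): buf='WLLSK' cursor=1
After op 7 (right): buf='WLLSK' cursor=2
After op 8 (left): buf='WLLSK' cursor=1
After op 9 (backspace): buf='LLSK' cursor=0
After op 10 (home): buf='LLSK' cursor=0
After op 11 (left): buf='LLSK' cursor=0

Answer: LLSK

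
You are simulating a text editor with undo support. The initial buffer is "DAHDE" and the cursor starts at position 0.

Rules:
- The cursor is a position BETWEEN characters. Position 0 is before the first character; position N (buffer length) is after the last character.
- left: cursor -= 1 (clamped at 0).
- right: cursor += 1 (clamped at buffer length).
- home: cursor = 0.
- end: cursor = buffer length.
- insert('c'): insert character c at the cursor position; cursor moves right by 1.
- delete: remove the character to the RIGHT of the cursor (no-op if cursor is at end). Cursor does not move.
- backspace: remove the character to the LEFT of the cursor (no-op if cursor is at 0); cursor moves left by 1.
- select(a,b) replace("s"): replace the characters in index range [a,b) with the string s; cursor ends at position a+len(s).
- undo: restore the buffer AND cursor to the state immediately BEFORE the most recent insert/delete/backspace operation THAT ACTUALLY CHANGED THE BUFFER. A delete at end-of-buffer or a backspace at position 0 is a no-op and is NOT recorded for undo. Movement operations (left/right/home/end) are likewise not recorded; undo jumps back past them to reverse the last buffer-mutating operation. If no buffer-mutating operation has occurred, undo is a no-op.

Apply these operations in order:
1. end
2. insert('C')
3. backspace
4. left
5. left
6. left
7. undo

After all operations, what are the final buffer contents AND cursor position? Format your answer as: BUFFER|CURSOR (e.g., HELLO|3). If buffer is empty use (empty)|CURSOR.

After op 1 (end): buf='DAHDE' cursor=5
After op 2 (insert('C')): buf='DAHDEC' cursor=6
After op 3 (backspace): buf='DAHDE' cursor=5
After op 4 (left): buf='DAHDE' cursor=4
After op 5 (left): buf='DAHDE' cursor=3
After op 6 (left): buf='DAHDE' cursor=2
After op 7 (undo): buf='DAHDEC' cursor=6

Answer: DAHDEC|6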